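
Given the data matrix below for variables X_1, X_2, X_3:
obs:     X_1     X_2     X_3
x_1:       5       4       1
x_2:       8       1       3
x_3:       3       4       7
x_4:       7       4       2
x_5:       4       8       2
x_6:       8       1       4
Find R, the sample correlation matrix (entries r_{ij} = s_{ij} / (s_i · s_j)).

Step 1 — column means:
  mean(X_1) = (5 + 8 + 3 + 7 + 4 + 8) / 6 = 35/6 = 5.8333
  mean(X_2) = (4 + 1 + 4 + 4 + 8 + 1) / 6 = 22/6 = 3.6667
  mean(X_3) = (1 + 3 + 7 + 2 + 2 + 4) / 6 = 19/6 = 3.1667

Step 2 — sample variances and covariances s[i,j] = (1/(n-1)) · Σ_k (x_{k,i} - mean_i) · (x_{k,j} - mean_j), with n-1 = 5:
  s[X_1,X_1] = ((-0.8333)·(-0.8333) + (2.1667)·(2.1667) + (-2.8333)·(-2.8333) + (1.1667)·(1.1667) + (-1.8333)·(-1.8333) + (2.1667)·(2.1667)) / 5 = 22.8333/5 = 4.5667
  s[X_1,X_2] = ((-0.8333)·(0.3333) + (2.1667)·(-2.6667) + (-2.8333)·(0.3333) + (1.1667)·(0.3333) + (-1.8333)·(4.3333) + (2.1667)·(-2.6667)) / 5 = -20.3333/5 = -4.0667
  s[X_1,X_3] = ((-0.8333)·(-2.1667) + (2.1667)·(-0.1667) + (-2.8333)·(3.8333) + (1.1667)·(-1.1667) + (-1.8333)·(-1.1667) + (2.1667)·(0.8333)) / 5 = -6.8333/5 = -1.3667
  s[X_2,X_2] = ((0.3333)·(0.3333) + (-2.6667)·(-2.6667) + (0.3333)·(0.3333) + (0.3333)·(0.3333) + (4.3333)·(4.3333) + (-2.6667)·(-2.6667)) / 5 = 33.3333/5 = 6.6667
  s[X_2,X_3] = ((0.3333)·(-2.1667) + (-2.6667)·(-0.1667) + (0.3333)·(3.8333) + (0.3333)·(-1.1667) + (4.3333)·(-1.1667) + (-2.6667)·(0.8333)) / 5 = -6.6667/5 = -1.3333
  s[X_3,X_3] = ((-2.1667)·(-2.1667) + (-0.1667)·(-0.1667) + (3.8333)·(3.8333) + (-1.1667)·(-1.1667) + (-1.1667)·(-1.1667) + (0.8333)·(0.8333)) / 5 = 22.8333/5 = 4.5667
  Sample standard deviations s_i = √(s[i,i]):
  s(X_1) = √(4.5667) = 2.137
  s(X_2) = √(6.6667) = 2.582
  s(X_3) = √(4.5667) = 2.137

Step 3 — r_{ij} = s_{ij} / (s_i · s_j):
  r[X_1,X_1] = 1 (diagonal).
  r[X_1,X_2] = -4.0667 / (2.137 · 2.582) = -4.0667 / 5.5176 = -0.737
  r[X_1,X_3] = -1.3667 / (2.137 · 2.137) = -1.3667 / 4.5667 = -0.2993
  r[X_2,X_2] = 1 (diagonal).
  r[X_2,X_3] = -1.3333 / (2.582 · 2.137) = -1.3333 / 5.5176 = -0.2416
  r[X_3,X_3] = 1 (diagonal).

R is symmetric with unit diagonal. Assembling:

R = [[1, -0.737, -0.2993],
 [-0.737, 1, -0.2416],
 [-0.2993, -0.2416, 1]]


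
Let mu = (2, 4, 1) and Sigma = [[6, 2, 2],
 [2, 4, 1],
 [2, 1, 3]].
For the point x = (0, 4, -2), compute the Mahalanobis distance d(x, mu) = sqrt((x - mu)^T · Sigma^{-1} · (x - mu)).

Step 1 — centre the observation: (x - mu) = (-2, 0, -3).

Step 2 — invert Sigma (cofactor / det for 3×3, or solve directly):
  Sigma^{-1} = [[0.2391, -0.087, -0.1304],
 [-0.087, 0.3043, -0.0435],
 [-0.1304, -0.0435, 0.4348]].

Step 3 — form the quadratic (x - mu)^T · Sigma^{-1} · (x - mu):
  Sigma^{-1} · (x - mu) = (-0.087, 0.3043, -1.0435).
  (x - mu)^T · [Sigma^{-1} · (x - mu)] = (-2)·(-0.087) + (0)·(0.3043) + (-3)·(-1.0435) = 3.3043.

Step 4 — take square root: d = √(3.3043) ≈ 1.8178.

d(x, mu) = √(3.3043) ≈ 1.8178


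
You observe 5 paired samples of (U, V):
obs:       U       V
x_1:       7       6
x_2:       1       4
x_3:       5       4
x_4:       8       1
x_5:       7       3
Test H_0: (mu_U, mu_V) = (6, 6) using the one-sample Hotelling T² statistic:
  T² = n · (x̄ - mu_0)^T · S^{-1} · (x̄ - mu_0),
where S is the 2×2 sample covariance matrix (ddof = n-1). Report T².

Step 1 — sample mean vector:
  mean(U) = (7 + 1 + 5 + 8 + 7) / 5 = 28/5 = 5.6
  mean(V) = (6 + 4 + 4 + 1 + 3) / 5 = 18/5 = 3.6
  x̄ = (5.6, 3.6),  deviation x̄ - mu_0 = (5.6, 3.6) - (6, 6) = (-0.4, -2.4).

Step 2 — sample covariance matrix, S[i,j] = (1/(n-1)) · Σ_k (x_{k,i} - mean_i) · (x_{k,j} - mean_j), divisor n-1 = 4:
  S[U,U] = ((1.4)·(1.4) + (-4.6)·(-4.6) + (-0.6)·(-0.6) + (2.4)·(2.4) + (1.4)·(1.4)) / 4 = 31.2/4 = 7.8
  S[U,V] = ((1.4)·(2.4) + (-4.6)·(0.4) + (-0.6)·(0.4) + (2.4)·(-2.6) + (1.4)·(-0.6)) / 4 = -5.8/4 = -1.45
  S[V,V] = ((2.4)·(2.4) + (0.4)·(0.4) + (0.4)·(0.4) + (-2.6)·(-2.6) + (-0.6)·(-0.6)) / 4 = 13.2/4 = 3.3
  S = [[7.8, -1.45],
 [-1.45, 3.3]].

Step 3 — invert S. det(S) = 7.8·3.3 - (-1.45)² = 23.6375.
  S^{-1} = (1/det) · [[d, -b], [-b, a]] = [[0.1396, 0.0613],
 [0.0613, 0.33]].

Step 4 — quadratic form (x̄ - mu_0)^T · S^{-1} · (x̄ - mu_0):
  S^{-1} · (x̄ - mu_0) = (-0.2031, -0.8165),
  (x̄ - mu_0)^T · [...] = (-0.4)·(-0.2031) + (-2.4)·(-0.8165) = 2.0408.

Step 5 — scale by n: T² = 5 · 2.0408 = 10.2041.

T² ≈ 10.2041


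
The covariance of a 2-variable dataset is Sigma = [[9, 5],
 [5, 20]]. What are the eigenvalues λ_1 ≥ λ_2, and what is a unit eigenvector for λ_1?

Step 1 — characteristic polynomial of 2×2 Sigma:
  det(Sigma - λI) = λ² - trace · λ + det = 0.
  trace = 9 + 20 = 29, det = 9·20 - (5)² = 155.
Step 2 — discriminant:
  Δ = trace² - 4·det = 841 - 620 = 221.
Step 3 — eigenvalues:
  λ = (trace ± √Δ)/2 = (29 ± 14.8661)/2,
  λ_1 = 21.933,  λ_2 = 7.067.

Step 4 — unit eigenvector for λ_1: solve (Sigma - λ_1 I)v = 0. First row:
  (9 - 21.933)·v_x + (5)·v_y = 0, i.e. (-12.933)·v_x + (5)·v_y = 0,
  so v ∝ (b, λ_1 - a) = (5, 12.933) = u.
  ||u|| = √((5)² + (12.933)²) = √(192.2634) ≈ 13.8659,
  v_1 = u/||u|| ≈ (0.3606, 0.9327) (||v_1|| = 1).

λ_1 = 21.933,  λ_2 = 7.067;  v_1 ≈ (0.3606, 0.9327)


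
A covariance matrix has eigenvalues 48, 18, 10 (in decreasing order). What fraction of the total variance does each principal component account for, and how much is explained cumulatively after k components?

Step 1 — total variance = trace(Sigma) = Σ λ_i = 48 + 18 + 10 = 76.

Step 2 — fraction explained by component i = λ_i / Σ λ:
  PC1: 48/76 = 0.6316
  PC2: 18/76 = 0.2368
  PC3: 10/76 = 0.1316

Step 3 — cumulative fraction after k components = (λ_1 + ... + λ_k) / Σ λ:
  k = 1: 48/76 = 0.6316
  k = 2: (48 + 18)/76 = 66/76 = 0.8684
  k = 3: (48 + 18 + 10)/76 = 76/76 = 1

Summary (fraction, with percent):

explained: PC1 0.6316 (63.16%), PC2 0.2368 (23.68%), PC3 0.1316 (13.16%);  cumulative: 0.6316, 0.8684, 1


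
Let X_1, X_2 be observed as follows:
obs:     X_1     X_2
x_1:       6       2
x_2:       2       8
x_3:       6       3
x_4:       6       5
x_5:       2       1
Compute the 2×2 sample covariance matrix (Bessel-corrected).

Step 1 — column means:
  mean(X_1) = (6 + 2 + 6 + 6 + 2) / 5 = 22/5 = 4.4
  mean(X_2) = (2 + 8 + 3 + 5 + 1) / 5 = 19/5 = 3.8

Step 2 — sample covariance S[i,j] = (1/(n-1)) · Σ_k (x_{k,i} - mean_i) · (x_{k,j} - mean_j), with n-1 = 4.
  S[X_1,X_1] = ((1.6)·(1.6) + (-2.4)·(-2.4) + (1.6)·(1.6) + (1.6)·(1.6) + (-2.4)·(-2.4)) / 4 = 19.2/4 = 4.8
  S[X_1,X_2] = ((1.6)·(-1.8) + (-2.4)·(4.2) + (1.6)·(-0.8) + (1.6)·(1.2) + (-2.4)·(-2.8)) / 4 = -5.6/4 = -1.4
  S[X_2,X_2] = ((-1.8)·(-1.8) + (4.2)·(4.2) + (-0.8)·(-0.8) + (1.2)·(1.2) + (-2.8)·(-2.8)) / 4 = 30.8/4 = 7.7

S is symmetric (S[j,i] = S[i,j]). Assembling:

S = [[4.8, -1.4],
 [-1.4, 7.7]]


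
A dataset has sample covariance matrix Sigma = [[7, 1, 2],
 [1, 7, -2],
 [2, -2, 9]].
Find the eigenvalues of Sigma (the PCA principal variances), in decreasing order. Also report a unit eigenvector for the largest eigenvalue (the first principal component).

Step 1 — characteristic polynomial p(λ) = det(λI - Sigma) = λ³ - tr·λ² + c_1·λ - det, where tr = trace, c_1 = sum of the principal 2×2 minors, det = det(Sigma):
  tr = 7 + 7 + 9 = 23,
  c_1 = (7·7 - (1)²) + (7·9 - (2)²) + (7·9 - (-2)²) = 48 + 59 + 59 = 166,
  det = 7·(7·9 - (-2)²) - (1)·((1)·9 - (-2)·(2)) + (2)·((1)·(-2) - 7·(2)) = 7·(59) - (1)·(13) + (2)·(-16) = 368.
  So p(λ) = λ³ - 23λ² + 166λ - 368.
Step 2 — look for an integer root (rational root theorem: any rational root is an integer divisor of 368). Testing λ = 8:
  p(8) = 512 - 1472 + 1328 - 368 = 0  ✓
  Dividing out (λ - 8): p(λ) = (λ - 8)(λ² - 15λ + 46).
Step 3 — remaining eigenvalues from the quadratic λ² - 15λ + 46 = 0:
  Δ = 15² - 4·46 = 225 - 184 = 41,  λ = (15 ± √41)/2 = (15 ± 6.4031)/2 ≈ 10.7016 or 4.2984.
  Sorted: λ_1 = 10.7016,  λ_2 = 8,  λ_3 = 4.2984  (check: sum = 23 = tr ✓).

Step 4 — unit eigenvector for λ_1 ≈ 10.7016: v spans the null space of (Sigma - λ_1 I), whose rows are
  r_1 = (-3.7016, 1, 2),  r_2 = (1, -3.7016, -2),  r_3 = (2, -2, -1.7016).
  v is orthogonal to every row, so take v ∝ r_1 × r_2 = ((1)·(-2) - (2)·(-3.7016), (2)·(1) - (-3.7016)·(-2), (-3.7016)·(-3.7016) - (1)·(1)) ≈ (5.4031, -5.4031, 12.7016).
  Let u = (5.4031, -5.4031, 12.7016).
  ||u|| = √((5.4031)² + (-5.4031)² + (12.7016)²) = √(219.7172) ≈ 14.8229,  v_1 = u/||u|| ≈ (0.3645, -0.3645, 0.8569) (||v_1|| = 1).

λ_1 = 10.7016,  λ_2 = 8,  λ_3 = 4.2984;  v_1 ≈ (0.3645, -0.3645, 0.8569)


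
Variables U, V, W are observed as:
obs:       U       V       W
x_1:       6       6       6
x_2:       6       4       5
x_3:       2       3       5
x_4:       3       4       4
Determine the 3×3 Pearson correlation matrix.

Step 1 — column means:
  mean(U) = (6 + 6 + 2 + 3) / 4 = 17/4 = 4.25
  mean(V) = (6 + 4 + 3 + 4) / 4 = 17/4 = 4.25
  mean(W) = (6 + 5 + 5 + 4) / 4 = 20/4 = 5

Step 2 — sample variances and covariances s[i,j] = (1/(n-1)) · Σ_k (x_{k,i} - mean_i) · (x_{k,j} - mean_j), with n-1 = 3:
  s[U,U] = ((1.75)·(1.75) + (1.75)·(1.75) + (-2.25)·(-2.25) + (-1.25)·(-1.25)) / 3 = 12.75/3 = 4.25
  s[U,V] = ((1.75)·(1.75) + (1.75)·(-0.25) + (-2.25)·(-1.25) + (-1.25)·(-0.25)) / 3 = 5.75/3 = 1.9167
  s[U,W] = ((1.75)·(1) + (1.75)·(0) + (-2.25)·(0) + (-1.25)·(-1)) / 3 = 3/3 = 1
  s[V,V] = ((1.75)·(1.75) + (-0.25)·(-0.25) + (-1.25)·(-1.25) + (-0.25)·(-0.25)) / 3 = 4.75/3 = 1.5833
  s[V,W] = ((1.75)·(1) + (-0.25)·(0) + (-1.25)·(0) + (-0.25)·(-1)) / 3 = 2/3 = 0.6667
  s[W,W] = ((1)·(1) + (0)·(0) + (0)·(0) + (-1)·(-1)) / 3 = 2/3 = 0.6667
  Sample standard deviations s_i = √(s[i,i]):
  s(U) = √(4.25) = 2.0616
  s(V) = √(1.5833) = 1.2583
  s(W) = √(0.6667) = 0.8165

Step 3 — r_{ij} = s_{ij} / (s_i · s_j):
  r[U,U] = 1 (diagonal).
  r[U,V] = 1.9167 / (2.0616 · 1.2583) = 1.9167 / 2.5941 = 0.7389
  r[U,W] = 1 / (2.0616 · 0.8165) = 1 / 1.6833 = 0.5941
  r[V,V] = 1 (diagonal).
  r[V,W] = 0.6667 / (1.2583 · 0.8165) = 0.6667 / 1.0274 = 0.6489
  r[W,W] = 1 (diagonal).

R is symmetric with unit diagonal. Assembling:

R = [[1, 0.7389, 0.5941],
 [0.7389, 1, 0.6489],
 [0.5941, 0.6489, 1]]


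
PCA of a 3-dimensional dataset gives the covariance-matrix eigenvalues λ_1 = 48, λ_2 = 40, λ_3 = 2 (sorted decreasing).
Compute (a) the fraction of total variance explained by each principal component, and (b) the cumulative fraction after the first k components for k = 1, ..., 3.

Step 1 — total variance = trace(Sigma) = Σ λ_i = 48 + 40 + 2 = 90.

Step 2 — fraction explained by component i = λ_i / Σ λ:
  PC1: 48/90 = 0.5333
  PC2: 40/90 = 0.4444
  PC3: 2/90 = 0.0222

Step 3 — cumulative fraction after k components = (λ_1 + ... + λ_k) / Σ λ:
  k = 1: 48/90 = 0.5333
  k = 2: (48 + 40)/90 = 88/90 = 0.9778
  k = 3: (48 + 40 + 2)/90 = 90/90 = 1

Summary (fraction, with percent):

explained: PC1 0.5333 (53.33%), PC2 0.4444 (44.44%), PC3 0.0222 (2.22%);  cumulative: 0.5333, 0.9778, 1


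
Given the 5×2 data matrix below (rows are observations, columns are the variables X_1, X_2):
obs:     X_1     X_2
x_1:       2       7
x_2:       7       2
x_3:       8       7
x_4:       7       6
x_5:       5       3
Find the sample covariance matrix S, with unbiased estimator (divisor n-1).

Step 1 — column means:
  mean(X_1) = (2 + 7 + 8 + 7 + 5) / 5 = 29/5 = 5.8
  mean(X_2) = (7 + 2 + 7 + 6 + 3) / 5 = 25/5 = 5

Step 2 — sample covariance S[i,j] = (1/(n-1)) · Σ_k (x_{k,i} - mean_i) · (x_{k,j} - mean_j), with n-1 = 4.
  S[X_1,X_1] = ((-3.8)·(-3.8) + (1.2)·(1.2) + (2.2)·(2.2) + (1.2)·(1.2) + (-0.8)·(-0.8)) / 4 = 22.8/4 = 5.7
  S[X_1,X_2] = ((-3.8)·(2) + (1.2)·(-3) + (2.2)·(2) + (1.2)·(1) + (-0.8)·(-2)) / 4 = -4/4 = -1
  S[X_2,X_2] = ((2)·(2) + (-3)·(-3) + (2)·(2) + (1)·(1) + (-2)·(-2)) / 4 = 22/4 = 5.5

S is symmetric (S[j,i] = S[i,j]). Assembling:

S = [[5.7, -1],
 [-1, 5.5]]


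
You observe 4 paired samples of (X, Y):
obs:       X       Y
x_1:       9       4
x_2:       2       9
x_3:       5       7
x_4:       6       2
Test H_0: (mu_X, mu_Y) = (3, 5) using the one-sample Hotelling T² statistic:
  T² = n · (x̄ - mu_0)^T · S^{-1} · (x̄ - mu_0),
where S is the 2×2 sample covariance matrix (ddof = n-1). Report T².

Step 1 — sample mean vector:
  mean(X) = (9 + 2 + 5 + 6) / 4 = 22/4 = 5.5
  mean(Y) = (4 + 9 + 7 + 2) / 4 = 22/4 = 5.5
  x̄ = (5.5, 5.5),  deviation x̄ - mu_0 = (5.5, 5.5) - (3, 5) = (2.5, 0.5).

Step 2 — sample covariance matrix, S[i,j] = (1/(n-1)) · Σ_k (x_{k,i} - mean_i) · (x_{k,j} - mean_j), divisor n-1 = 3:
  S[X,X] = ((3.5)·(3.5) + (-3.5)·(-3.5) + (-0.5)·(-0.5) + (0.5)·(0.5)) / 3 = 25/3 = 8.3333
  S[X,Y] = ((3.5)·(-1.5) + (-3.5)·(3.5) + (-0.5)·(1.5) + (0.5)·(-3.5)) / 3 = -20/3 = -6.6667
  S[Y,Y] = ((-1.5)·(-1.5) + (3.5)·(3.5) + (1.5)·(1.5) + (-3.5)·(-3.5)) / 3 = 29/3 = 9.6667
  S = [[8.3333, -6.6667],
 [-6.6667, 9.6667]].

Step 3 — invert S. det(S) = 8.3333·9.6667 - (-6.6667)² = 36.1111.
  S^{-1} = (1/det) · [[d, -b], [-b, a]] = [[0.2677, 0.1846],
 [0.1846, 0.2308]].

Step 4 — quadratic form (x̄ - mu_0)^T · S^{-1} · (x̄ - mu_0):
  S^{-1} · (x̄ - mu_0) = (0.7615, 0.5769),
  (x̄ - mu_0)^T · [...] = (2.5)·(0.7615) + (0.5)·(0.5769) = 2.1923.

Step 5 — scale by n: T² = 4 · 2.1923 = 8.7692.

T² ≈ 8.7692


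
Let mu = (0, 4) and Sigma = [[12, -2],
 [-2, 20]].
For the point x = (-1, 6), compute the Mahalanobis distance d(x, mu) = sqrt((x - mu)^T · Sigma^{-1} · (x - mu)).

Step 1 — centre the observation: (x - mu) = (-1, 2).

Step 2 — invert Sigma. det(Sigma) = 12·20 - (-2)² = 236.
  Sigma^{-1} = (1/det) · [[d, -b], [-b, a]] = [[0.0847, 0.0085],
 [0.0085, 0.0508]].

Step 3 — form the quadratic (x - mu)^T · Sigma^{-1} · (x - mu):
  Sigma^{-1} · (x - mu) = (-0.0678, 0.0932).
  (x - mu)^T · [Sigma^{-1} · (x - mu)] = (-1)·(-0.0678) + (2)·(0.0932) = 0.2542.

Step 4 — take square root: d = √(0.2542) ≈ 0.5042.

d(x, mu) = √(0.2542) ≈ 0.5042


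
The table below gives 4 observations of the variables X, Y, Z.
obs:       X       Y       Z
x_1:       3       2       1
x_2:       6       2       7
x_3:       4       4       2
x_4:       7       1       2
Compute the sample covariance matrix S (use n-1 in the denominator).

Step 1 — column means:
  mean(X) = (3 + 6 + 4 + 7) / 4 = 20/4 = 5
  mean(Y) = (2 + 2 + 4 + 1) / 4 = 9/4 = 2.25
  mean(Z) = (1 + 7 + 2 + 2) / 4 = 12/4 = 3

Step 2 — sample covariance S[i,j] = (1/(n-1)) · Σ_k (x_{k,i} - mean_i) · (x_{k,j} - mean_j), with n-1 = 3.
  S[X,X] = ((-2)·(-2) + (1)·(1) + (-1)·(-1) + (2)·(2)) / 3 = 10/3 = 3.3333
  S[X,Y] = ((-2)·(-0.25) + (1)·(-0.25) + (-1)·(1.75) + (2)·(-1.25)) / 3 = -4/3 = -1.3333
  S[X,Z] = ((-2)·(-2) + (1)·(4) + (-1)·(-1) + (2)·(-1)) / 3 = 7/3 = 2.3333
  S[Y,Y] = ((-0.25)·(-0.25) + (-0.25)·(-0.25) + (1.75)·(1.75) + (-1.25)·(-1.25)) / 3 = 4.75/3 = 1.5833
  S[Y,Z] = ((-0.25)·(-2) + (-0.25)·(4) + (1.75)·(-1) + (-1.25)·(-1)) / 3 = -1/3 = -0.3333
  S[Z,Z] = ((-2)·(-2) + (4)·(4) + (-1)·(-1) + (-1)·(-1)) / 3 = 22/3 = 7.3333

S is symmetric (S[j,i] = S[i,j]). Assembling:

S = [[3.3333, -1.3333, 2.3333],
 [-1.3333, 1.5833, -0.3333],
 [2.3333, -0.3333, 7.3333]]


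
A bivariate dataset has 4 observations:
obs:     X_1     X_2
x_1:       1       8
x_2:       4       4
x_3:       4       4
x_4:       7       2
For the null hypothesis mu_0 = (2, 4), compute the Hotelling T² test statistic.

Step 1 — sample mean vector:
  mean(X_1) = (1 + 4 + 4 + 7) / 4 = 16/4 = 4
  mean(X_2) = (8 + 4 + 4 + 2) / 4 = 18/4 = 4.5
  x̄ = (4, 4.5),  deviation x̄ - mu_0 = (4, 4.5) - (2, 4) = (2, 0.5).

Step 2 — sample covariance matrix, S[i,j] = (1/(n-1)) · Σ_k (x_{k,i} - mean_i) · (x_{k,j} - mean_j), divisor n-1 = 3:
  S[X_1,X_1] = ((-3)·(-3) + (0)·(0) + (0)·(0) + (3)·(3)) / 3 = 18/3 = 6
  S[X_1,X_2] = ((-3)·(3.5) + (0)·(-0.5) + (0)·(-0.5) + (3)·(-2.5)) / 3 = -18/3 = -6
  S[X_2,X_2] = ((3.5)·(3.5) + (-0.5)·(-0.5) + (-0.5)·(-0.5) + (-2.5)·(-2.5)) / 3 = 19/3 = 6.3333
  S = [[6, -6],
 [-6, 6.3333]].

Step 3 — invert S. det(S) = 6·6.3333 - (-6)² = 2.
  S^{-1} = (1/det) · [[d, -b], [-b, a]] = [[3.1667, 3],
 [3, 3]].

Step 4 — quadratic form (x̄ - mu_0)^T · S^{-1} · (x̄ - mu_0):
  S^{-1} · (x̄ - mu_0) = (7.8333, 7.5),
  (x̄ - mu_0)^T · [...] = (2)·(7.8333) + (0.5)·(7.5) = 19.4167.

Step 5 — scale by n: T² = 4 · 19.4167 = 77.6667.

T² ≈ 77.6667


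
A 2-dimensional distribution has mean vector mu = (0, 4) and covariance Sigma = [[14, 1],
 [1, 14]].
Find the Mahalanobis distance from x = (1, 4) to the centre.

Step 1 — centre the observation: (x - mu) = (1, 0).

Step 2 — invert Sigma. det(Sigma) = 14·14 - (1)² = 195.
  Sigma^{-1} = (1/det) · [[d, -b], [-b, a]] = [[0.0718, -0.0051],
 [-0.0051, 0.0718]].

Step 3 — form the quadratic (x - mu)^T · Sigma^{-1} · (x - mu):
  Sigma^{-1} · (x - mu) = (0.0718, -0.0051).
  (x - mu)^T · [Sigma^{-1} · (x - mu)] = (1)·(0.0718) + (0)·(-0.0051) = 0.0718.

Step 4 — take square root: d = √(0.0718) ≈ 0.2679.

d(x, mu) = √(0.0718) ≈ 0.2679


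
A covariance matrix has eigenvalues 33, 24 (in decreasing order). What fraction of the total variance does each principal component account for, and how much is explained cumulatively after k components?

Step 1 — total variance = trace(Sigma) = Σ λ_i = 33 + 24 = 57.

Step 2 — fraction explained by component i = λ_i / Σ λ:
  PC1: 33/57 = 0.5789
  PC2: 24/57 = 0.4211

Step 3 — cumulative fraction after k components = (λ_1 + ... + λ_k) / Σ λ:
  k = 1: 33/57 = 0.5789
  k = 2: (33 + 24)/57 = 57/57 = 1

Summary (fraction, with percent):

explained: PC1 0.5789 (57.89%), PC2 0.4211 (42.11%);  cumulative: 0.5789, 1


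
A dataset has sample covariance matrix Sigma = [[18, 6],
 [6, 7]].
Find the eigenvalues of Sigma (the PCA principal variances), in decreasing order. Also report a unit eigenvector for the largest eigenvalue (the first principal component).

Step 1 — characteristic polynomial of 2×2 Sigma:
  det(Sigma - λI) = λ² - trace · λ + det = 0.
  trace = 18 + 7 = 25, det = 18·7 - (6)² = 90.
Step 2 — discriminant:
  Δ = trace² - 4·det = 625 - 360 = 265.
Step 3 — eigenvalues:
  λ = (trace ± √Δ)/2 = (25 ± 16.2788)/2,
  λ_1 = 20.6394,  λ_2 = 4.3606.

Step 4 — unit eigenvector for λ_1: solve (Sigma - λ_1 I)v = 0. First row:
  (18 - 20.6394)·v_x + (6)·v_y = 0, i.e. (-2.6394)·v_x + (6)·v_y = 0,
  so v ∝ (b, λ_1 - a) = (6, 2.6394) = u.
  ||u|| = √((6)² + (2.6394)²) = √(42.9665) ≈ 6.5549,
  v_1 = u/||u|| ≈ (0.9153, 0.4027) (||v_1|| = 1).

λ_1 = 20.6394,  λ_2 = 4.3606;  v_1 ≈ (0.9153, 0.4027)


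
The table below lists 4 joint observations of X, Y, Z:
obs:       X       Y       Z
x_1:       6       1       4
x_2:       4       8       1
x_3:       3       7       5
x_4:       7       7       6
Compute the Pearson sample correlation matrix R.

Step 1 — column means:
  mean(X) = (6 + 4 + 3 + 7) / 4 = 20/4 = 5
  mean(Y) = (1 + 8 + 7 + 7) / 4 = 23/4 = 5.75
  mean(Z) = (4 + 1 + 5 + 6) / 4 = 16/4 = 4

Step 2 — sample variances and covariances s[i,j] = (1/(n-1)) · Σ_k (x_{k,i} - mean_i) · (x_{k,j} - mean_j), with n-1 = 3:
  s[X,X] = ((1)·(1) + (-1)·(-1) + (-2)·(-2) + (2)·(2)) / 3 = 10/3 = 3.3333
  s[X,Y] = ((1)·(-4.75) + (-1)·(2.25) + (-2)·(1.25) + (2)·(1.25)) / 3 = -7/3 = -2.3333
  s[X,Z] = ((1)·(0) + (-1)·(-3) + (-2)·(1) + (2)·(2)) / 3 = 5/3 = 1.6667
  s[Y,Y] = ((-4.75)·(-4.75) + (2.25)·(2.25) + (1.25)·(1.25) + (1.25)·(1.25)) / 3 = 30.75/3 = 10.25
  s[Y,Z] = ((-4.75)·(0) + (2.25)·(-3) + (1.25)·(1) + (1.25)·(2)) / 3 = -3/3 = -1
  s[Z,Z] = ((0)·(0) + (-3)·(-3) + (1)·(1) + (2)·(2)) / 3 = 14/3 = 4.6667
  Sample standard deviations s_i = √(s[i,i]):
  s(X) = √(3.3333) = 1.8257
  s(Y) = √(10.25) = 3.2016
  s(Z) = √(4.6667) = 2.1602

Step 3 — r_{ij} = s_{ij} / (s_i · s_j):
  r[X,X] = 1 (diagonal).
  r[X,Y] = -2.3333 / (1.8257 · 3.2016) = -2.3333 / 5.8452 = -0.3992
  r[X,Z] = 1.6667 / (1.8257 · 2.1602) = 1.6667 / 3.9441 = 0.4226
  r[Y,Y] = 1 (diagonal).
  r[Y,Z] = -1 / (3.2016 · 2.1602) = -1 / 6.9162 = -0.1446
  r[Z,Z] = 1 (diagonal).

R is symmetric with unit diagonal. Assembling:

R = [[1, -0.3992, 0.4226],
 [-0.3992, 1, -0.1446],
 [0.4226, -0.1446, 1]]


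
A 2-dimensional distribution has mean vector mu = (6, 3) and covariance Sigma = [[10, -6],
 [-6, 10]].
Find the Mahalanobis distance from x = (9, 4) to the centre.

Step 1 — centre the observation: (x - mu) = (3, 1).

Step 2 — invert Sigma. det(Sigma) = 10·10 - (-6)² = 64.
  Sigma^{-1} = (1/det) · [[d, -b], [-b, a]] = [[0.1562, 0.0938],
 [0.0938, 0.1562]].

Step 3 — form the quadratic (x - mu)^T · Sigma^{-1} · (x - mu):
  Sigma^{-1} · (x - mu) = (0.5625, 0.4375).
  (x - mu)^T · [Sigma^{-1} · (x - mu)] = (3)·(0.5625) + (1)·(0.4375) = 2.125.

Step 4 — take square root: d = √(2.125) ≈ 1.4577.

d(x, mu) = √(2.125) ≈ 1.4577


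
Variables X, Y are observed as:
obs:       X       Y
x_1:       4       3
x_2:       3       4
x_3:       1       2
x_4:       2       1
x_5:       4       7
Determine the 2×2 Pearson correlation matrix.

Step 1 — column means:
  mean(X) = (4 + 3 + 1 + 2 + 4) / 5 = 14/5 = 2.8
  mean(Y) = (3 + 4 + 2 + 1 + 7) / 5 = 17/5 = 3.4

Step 2 — sample variances and covariances s[i,j] = (1/(n-1)) · Σ_k (x_{k,i} - mean_i) · (x_{k,j} - mean_j), with n-1 = 4:
  s[X,X] = ((1.2)·(1.2) + (0.2)·(0.2) + (-1.8)·(-1.8) + (-0.8)·(-0.8) + (1.2)·(1.2)) / 4 = 6.8/4 = 1.7
  s[X,Y] = ((1.2)·(-0.4) + (0.2)·(0.6) + (-1.8)·(-1.4) + (-0.8)·(-2.4) + (1.2)·(3.6)) / 4 = 8.4/4 = 2.1
  s[Y,Y] = ((-0.4)·(-0.4) + (0.6)·(0.6) + (-1.4)·(-1.4) + (-2.4)·(-2.4) + (3.6)·(3.6)) / 4 = 21.2/4 = 5.3
  Sample standard deviations s_i = √(s[i,i]):
  s(X) = √(1.7) = 1.3038
  s(Y) = √(5.3) = 2.3022

Step 3 — r_{ij} = s_{ij} / (s_i · s_j):
  r[X,X] = 1 (diagonal).
  r[X,Y] = 2.1 / (1.3038 · 2.3022) = 2.1 / 3.0017 = 0.6996
  r[Y,Y] = 1 (diagonal).

R is symmetric with unit diagonal. Assembling:

R = [[1, 0.6996],
 [0.6996, 1]]


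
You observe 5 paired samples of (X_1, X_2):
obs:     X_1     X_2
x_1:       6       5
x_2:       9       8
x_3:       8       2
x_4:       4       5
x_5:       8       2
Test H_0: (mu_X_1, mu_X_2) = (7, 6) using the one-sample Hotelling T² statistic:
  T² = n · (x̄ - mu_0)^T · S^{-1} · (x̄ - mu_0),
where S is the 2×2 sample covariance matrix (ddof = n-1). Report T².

Step 1 — sample mean vector:
  mean(X_1) = (6 + 9 + 8 + 4 + 8) / 5 = 35/5 = 7
  mean(X_2) = (5 + 8 + 2 + 5 + 2) / 5 = 22/5 = 4.4
  x̄ = (7, 4.4),  deviation x̄ - mu_0 = (7, 4.4) - (7, 6) = (0, -1.6).

Step 2 — sample covariance matrix, S[i,j] = (1/(n-1)) · Σ_k (x_{k,i} - mean_i) · (x_{k,j} - mean_j), divisor n-1 = 4:
  S[X_1,X_1] = ((-1)·(-1) + (2)·(2) + (1)·(1) + (-3)·(-3) + (1)·(1)) / 4 = 16/4 = 4
  S[X_1,X_2] = ((-1)·(0.6) + (2)·(3.6) + (1)·(-2.4) + (-3)·(0.6) + (1)·(-2.4)) / 4 = 0/4 = 0
  S[X_2,X_2] = ((0.6)·(0.6) + (3.6)·(3.6) + (-2.4)·(-2.4) + (0.6)·(0.6) + (-2.4)·(-2.4)) / 4 = 25.2/4 = 6.3
  S = [[4, 0],
 [0, 6.3]].

Step 3 — invert S. det(S) = 4·6.3 - (0)² = 25.2.
  S^{-1} = (1/det) · [[d, -b], [-b, a]] = [[0.25, 0],
 [0, 0.1587]].

Step 4 — quadratic form (x̄ - mu_0)^T · S^{-1} · (x̄ - mu_0):
  S^{-1} · (x̄ - mu_0) = (0, -0.254),
  (x̄ - mu_0)^T · [...] = (0)·(0) + (-1.6)·(-0.254) = 0.4063.

Step 5 — scale by n: T² = 5 · 0.4063 = 2.0317.

T² ≈ 2.0317


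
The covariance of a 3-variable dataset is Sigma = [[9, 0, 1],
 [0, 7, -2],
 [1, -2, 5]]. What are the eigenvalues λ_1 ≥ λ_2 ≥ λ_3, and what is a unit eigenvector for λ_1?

Step 1 — characteristic polynomial p(λ) = det(λI - Sigma) = λ³ - tr·λ² + c_1·λ - det, where tr = trace, c_1 = sum of the principal 2×2 minors, det = det(Sigma):
  tr = 9 + 7 + 5 = 21,
  c_1 = (9·7 - (0)²) + (9·5 - (1)²) + (7·5 - (-2)²) = 63 + 44 + 31 = 138,
  det = 9·(7·5 - (-2)²) - (0)·((0)·5 - (-2)·(1)) + (1)·((0)·(-2) - 7·(1)) = 9·(31) - (0)·(2) + (1)·(-7) = 272.
  So p(λ) = λ³ - 21λ² + 138λ - 272.
Step 2 — look for an integer root (rational root theorem: any rational root is an integer divisor of 272). Testing λ = 8:
  p(8) = 512 - 1344 + 1104 - 272 = 0  ✓
  Dividing out (λ - 8): p(λ) = (λ - 8)(λ² - 13λ + 34).
Step 3 — remaining eigenvalues from the quadratic λ² - 13λ + 34 = 0:
  Δ = 13² - 4·34 = 169 - 136 = 33,  λ = (13 ± √33)/2 = (13 ± 5.7446)/2 ≈ 9.3723 or 3.6277.
  Sorted: λ_1 = 9.3723,  λ_2 = 8,  λ_3 = 3.6277  (check: sum = 21 = tr ✓).

Step 4 — unit eigenvector for λ_1 ≈ 9.3723: v spans the null space of (Sigma - λ_1 I), whose rows are
  r_1 = (-0.3723, 0, 1),  r_2 = (0, -2.3723, -2),  r_3 = (1, -2, -4.3723).
  v is orthogonal to every row, so take v ∝ r_1 × r_2 = ((0)·(-2) - (1)·(-2.3723), (1)·(0) - (-0.3723)·(-2), (-0.3723)·(-2.3723) - (0)·(0)) ≈ (2.3723, -0.7446, 0.8832).
  Let u = (2.3723, -0.7446, 0.8832).
  ||u|| = √((2.3723)² + (-0.7446)² + (0.8832)²) = √(6.9621) ≈ 2.6386,  v_1 = u/||u|| ≈ (0.8991, -0.2822, 0.3347) (||v_1|| = 1).

λ_1 = 9.3723,  λ_2 = 8,  λ_3 = 3.6277;  v_1 ≈ (0.8991, -0.2822, 0.3347)


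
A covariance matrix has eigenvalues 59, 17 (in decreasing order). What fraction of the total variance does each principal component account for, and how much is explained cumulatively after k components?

Step 1 — total variance = trace(Sigma) = Σ λ_i = 59 + 17 = 76.

Step 2 — fraction explained by component i = λ_i / Σ λ:
  PC1: 59/76 = 0.7763
  PC2: 17/76 = 0.2237

Step 3 — cumulative fraction after k components = (λ_1 + ... + λ_k) / Σ λ:
  k = 1: 59/76 = 0.7763
  k = 2: (59 + 17)/76 = 76/76 = 1

Summary (fraction, with percent):

explained: PC1 0.7763 (77.63%), PC2 0.2237 (22.37%);  cumulative: 0.7763, 1


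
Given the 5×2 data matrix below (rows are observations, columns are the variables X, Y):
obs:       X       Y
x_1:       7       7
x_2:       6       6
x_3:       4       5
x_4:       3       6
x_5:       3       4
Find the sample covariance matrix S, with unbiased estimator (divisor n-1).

Step 1 — column means:
  mean(X) = (7 + 6 + 4 + 3 + 3) / 5 = 23/5 = 4.6
  mean(Y) = (7 + 6 + 5 + 6 + 4) / 5 = 28/5 = 5.6

Step 2 — sample covariance S[i,j] = (1/(n-1)) · Σ_k (x_{k,i} - mean_i) · (x_{k,j} - mean_j), with n-1 = 4.
  S[X,X] = ((2.4)·(2.4) + (1.4)·(1.4) + (-0.6)·(-0.6) + (-1.6)·(-1.6) + (-1.6)·(-1.6)) / 4 = 13.2/4 = 3.3
  S[X,Y] = ((2.4)·(1.4) + (1.4)·(0.4) + (-0.6)·(-0.6) + (-1.6)·(0.4) + (-1.6)·(-1.6)) / 4 = 6.2/4 = 1.55
  S[Y,Y] = ((1.4)·(1.4) + (0.4)·(0.4) + (-0.6)·(-0.6) + (0.4)·(0.4) + (-1.6)·(-1.6)) / 4 = 5.2/4 = 1.3

S is symmetric (S[j,i] = S[i,j]). Assembling:

S = [[3.3, 1.55],
 [1.55, 1.3]]


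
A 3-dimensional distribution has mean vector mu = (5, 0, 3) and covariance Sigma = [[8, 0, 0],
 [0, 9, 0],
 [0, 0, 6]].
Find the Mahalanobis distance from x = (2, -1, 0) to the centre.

Step 1 — centre the observation: (x - mu) = (-3, -1, -3).

Step 2 — invert Sigma (cofactor / det for 3×3, or solve directly):
  Sigma^{-1} = [[0.125, 0, 0],
 [0, 0.1111, 0],
 [0, 0, 0.1667]].

Step 3 — form the quadratic (x - mu)^T · Sigma^{-1} · (x - mu):
  Sigma^{-1} · (x - mu) = (-0.375, -0.1111, -0.5).
  (x - mu)^T · [Sigma^{-1} · (x - mu)] = (-3)·(-0.375) + (-1)·(-0.1111) + (-3)·(-0.5) = 2.7361.

Step 4 — take square root: d = √(2.7361) ≈ 1.6541.

d(x, mu) = √(2.7361) ≈ 1.6541


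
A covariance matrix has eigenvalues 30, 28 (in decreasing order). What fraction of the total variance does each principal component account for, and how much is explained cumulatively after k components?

Step 1 — total variance = trace(Sigma) = Σ λ_i = 30 + 28 = 58.

Step 2 — fraction explained by component i = λ_i / Σ λ:
  PC1: 30/58 = 0.5172
  PC2: 28/58 = 0.4828

Step 3 — cumulative fraction after k components = (λ_1 + ... + λ_k) / Σ λ:
  k = 1: 30/58 = 0.5172
  k = 2: (30 + 28)/58 = 58/58 = 1

Summary (fraction, with percent):

explained: PC1 0.5172 (51.72%), PC2 0.4828 (48.28%);  cumulative: 0.5172, 1


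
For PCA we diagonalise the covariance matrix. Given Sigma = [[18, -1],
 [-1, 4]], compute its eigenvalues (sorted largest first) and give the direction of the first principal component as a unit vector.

Step 1 — characteristic polynomial of 2×2 Sigma:
  det(Sigma - λI) = λ² - trace · λ + det = 0.
  trace = 18 + 4 = 22, det = 18·4 - (-1)² = 71.
Step 2 — discriminant:
  Δ = trace² - 4·det = 484 - 284 = 200.
Step 3 — eigenvalues:
  λ = (trace ± √Δ)/2 = (22 ± 14.1421)/2,
  λ_1 = 18.0711,  λ_2 = 3.9289.

Step 4 — unit eigenvector for λ_1: solve (Sigma - λ_1 I)v = 0. First row:
  (18 - 18.0711)·v_x + (-1)·v_y = 0, i.e. (-0.0711)·v_x + (-1)·v_y = 0,
  so v ∝ (b, λ_1 - a) = (-1, 0.0711); multiply by -1 so the first entry is positive: u = (1, -0.0711).
  ||u|| = √((1)² + (-0.0711)²) = √(1.0051) ≈ 1.0025,
  v_1 = u/||u|| ≈ (0.9975, -0.0709) (||v_1|| = 1).

λ_1 = 18.0711,  λ_2 = 3.9289;  v_1 ≈ (0.9975, -0.0709)


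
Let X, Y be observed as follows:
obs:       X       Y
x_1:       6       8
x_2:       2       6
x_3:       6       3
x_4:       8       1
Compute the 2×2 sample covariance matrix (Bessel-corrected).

Step 1 — column means:
  mean(X) = (6 + 2 + 6 + 8) / 4 = 22/4 = 5.5
  mean(Y) = (8 + 6 + 3 + 1) / 4 = 18/4 = 4.5

Step 2 — sample covariance S[i,j] = (1/(n-1)) · Σ_k (x_{k,i} - mean_i) · (x_{k,j} - mean_j), with n-1 = 3.
  S[X,X] = ((0.5)·(0.5) + (-3.5)·(-3.5) + (0.5)·(0.5) + (2.5)·(2.5)) / 3 = 19/3 = 6.3333
  S[X,Y] = ((0.5)·(3.5) + (-3.5)·(1.5) + (0.5)·(-1.5) + (2.5)·(-3.5)) / 3 = -13/3 = -4.3333
  S[Y,Y] = ((3.5)·(3.5) + (1.5)·(1.5) + (-1.5)·(-1.5) + (-3.5)·(-3.5)) / 3 = 29/3 = 9.6667

S is symmetric (S[j,i] = S[i,j]). Assembling:

S = [[6.3333, -4.3333],
 [-4.3333, 9.6667]]


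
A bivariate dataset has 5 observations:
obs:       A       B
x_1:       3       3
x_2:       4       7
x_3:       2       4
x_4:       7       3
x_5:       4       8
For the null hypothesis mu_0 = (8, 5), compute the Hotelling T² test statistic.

Step 1 — sample mean vector:
  mean(A) = (3 + 4 + 2 + 7 + 4) / 5 = 20/5 = 4
  mean(B) = (3 + 7 + 4 + 3 + 8) / 5 = 25/5 = 5
  x̄ = (4, 5),  deviation x̄ - mu_0 = (4, 5) - (8, 5) = (-4, 0).

Step 2 — sample covariance matrix, S[i,j] = (1/(n-1)) · Σ_k (x_{k,i} - mean_i) · (x_{k,j} - mean_j), divisor n-1 = 4:
  S[A,A] = ((-1)·(-1) + (0)·(0) + (-2)·(-2) + (3)·(3) + (0)·(0)) / 4 = 14/4 = 3.5
  S[A,B] = ((-1)·(-2) + (0)·(2) + (-2)·(-1) + (3)·(-2) + (0)·(3)) / 4 = -2/4 = -0.5
  S[B,B] = ((-2)·(-2) + (2)·(2) + (-1)·(-1) + (-2)·(-2) + (3)·(3)) / 4 = 22/4 = 5.5
  S = [[3.5, -0.5],
 [-0.5, 5.5]].

Step 3 — invert S. det(S) = 3.5·5.5 - (-0.5)² = 19.
  S^{-1} = (1/det) · [[d, -b], [-b, a]] = [[0.2895, 0.0263],
 [0.0263, 0.1842]].

Step 4 — quadratic form (x̄ - mu_0)^T · S^{-1} · (x̄ - mu_0):
  S^{-1} · (x̄ - mu_0) = (-1.1579, -0.1053),
  (x̄ - mu_0)^T · [...] = (-4)·(-1.1579) + (0)·(-0.1053) = 4.6316.

Step 5 — scale by n: T² = 5 · 4.6316 = 23.1579.

T² ≈ 23.1579


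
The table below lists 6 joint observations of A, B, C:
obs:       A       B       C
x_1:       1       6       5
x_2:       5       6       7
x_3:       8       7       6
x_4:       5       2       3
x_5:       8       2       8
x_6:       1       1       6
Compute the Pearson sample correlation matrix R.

Step 1 — column means:
  mean(A) = (1 + 5 + 8 + 5 + 8 + 1) / 6 = 28/6 = 4.6667
  mean(B) = (6 + 6 + 7 + 2 + 2 + 1) / 6 = 24/6 = 4
  mean(C) = (5 + 7 + 6 + 3 + 8 + 6) / 6 = 35/6 = 5.8333

Step 2 — sample variances and covariances s[i,j] = (1/(n-1)) · Σ_k (x_{k,i} - mean_i) · (x_{k,j} - mean_j), with n-1 = 5:
  s[A,A] = ((-3.6667)·(-3.6667) + (0.3333)·(0.3333) + (3.3333)·(3.3333) + (0.3333)·(0.3333) + (3.3333)·(3.3333) + (-3.6667)·(-3.6667)) / 5 = 49.3333/5 = 9.8667
  s[A,B] = ((-3.6667)·(2) + (0.3333)·(2) + (3.3333)·(3) + (0.3333)·(-2) + (3.3333)·(-2) + (-3.6667)·(-3)) / 5 = 7/5 = 1.4
  s[A,C] = ((-3.6667)·(-0.8333) + (0.3333)·(1.1667) + (3.3333)·(0.1667) + (0.3333)·(-2.8333) + (3.3333)·(2.1667) + (-3.6667)·(0.1667)) / 5 = 9.6667/5 = 1.9333
  s[B,B] = ((2)·(2) + (2)·(2) + (3)·(3) + (-2)·(-2) + (-2)·(-2) + (-3)·(-3)) / 5 = 34/5 = 6.8
  s[B,C] = ((2)·(-0.8333) + (2)·(1.1667) + (3)·(0.1667) + (-2)·(-2.8333) + (-2)·(2.1667) + (-3)·(0.1667)) / 5 = 2/5 = 0.4
  s[C,C] = ((-0.8333)·(-0.8333) + (1.1667)·(1.1667) + (0.1667)·(0.1667) + (-2.8333)·(-2.8333) + (2.1667)·(2.1667) + (0.1667)·(0.1667)) / 5 = 14.8333/5 = 2.9667
  Sample standard deviations s_i = √(s[i,i]):
  s(A) = √(9.8667) = 3.1411
  s(B) = √(6.8) = 2.6077
  s(C) = √(2.9667) = 1.7224

Step 3 — r_{ij} = s_{ij} / (s_i · s_j):
  r[A,A] = 1 (diagonal).
  r[A,B] = 1.4 / (3.1411 · 2.6077) = 1.4 / 8.1911 = 0.1709
  r[A,C] = 1.9333 / (3.1411 · 1.7224) = 1.9333 / 5.4103 = 0.3573
  r[B,B] = 1 (diagonal).
  r[B,C] = 0.4 / (2.6077 · 1.7224) = 0.4 / 4.4915 = 0.0891
  r[C,C] = 1 (diagonal).

R is symmetric with unit diagonal. Assembling:

R = [[1, 0.1709, 0.3573],
 [0.1709, 1, 0.0891],
 [0.3573, 0.0891, 1]]


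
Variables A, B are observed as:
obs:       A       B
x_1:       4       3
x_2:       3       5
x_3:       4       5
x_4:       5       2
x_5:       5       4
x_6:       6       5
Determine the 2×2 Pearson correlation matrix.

Step 1 — column means:
  mean(A) = (4 + 3 + 4 + 5 + 5 + 6) / 6 = 27/6 = 4.5
  mean(B) = (3 + 5 + 5 + 2 + 4 + 5) / 6 = 24/6 = 4

Step 2 — sample variances and covariances s[i,j] = (1/(n-1)) · Σ_k (x_{k,i} - mean_i) · (x_{k,j} - mean_j), with n-1 = 5:
  s[A,A] = ((-0.5)·(-0.5) + (-1.5)·(-1.5) + (-0.5)·(-0.5) + (0.5)·(0.5) + (0.5)·(0.5) + (1.5)·(1.5)) / 5 = 5.5/5 = 1.1
  s[A,B] = ((-0.5)·(-1) + (-1.5)·(1) + (-0.5)·(1) + (0.5)·(-2) + (0.5)·(0) + (1.5)·(1)) / 5 = -1/5 = -0.2
  s[B,B] = ((-1)·(-1) + (1)·(1) + (1)·(1) + (-2)·(-2) + (0)·(0) + (1)·(1)) / 5 = 8/5 = 1.6
  Sample standard deviations s_i = √(s[i,i]):
  s(A) = √(1.1) = 1.0488
  s(B) = √(1.6) = 1.2649

Step 3 — r_{ij} = s_{ij} / (s_i · s_j):
  r[A,A] = 1 (diagonal).
  r[A,B] = -0.2 / (1.0488 · 1.2649) = -0.2 / 1.3266 = -0.1508
  r[B,B] = 1 (diagonal).

R is symmetric with unit diagonal. Assembling:

R = [[1, -0.1508],
 [-0.1508, 1]]


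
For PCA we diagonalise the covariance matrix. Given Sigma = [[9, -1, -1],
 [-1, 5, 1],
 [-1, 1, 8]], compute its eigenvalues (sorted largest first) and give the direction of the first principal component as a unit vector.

Step 1 — characteristic polynomial p(λ) = det(λI - Sigma) = λ³ - tr·λ² + c_1·λ - det, where tr = trace, c_1 = sum of the principal 2×2 minors, det = det(Sigma):
  tr = 9 + 5 + 8 = 22,
  c_1 = (9·5 - (-1)²) + (9·8 - (-1)²) + (5·8 - (1)²) = 44 + 71 + 39 = 154,
  det = 9·(5·8 - (1)²) - (-1)·((-1)·8 - (1)·(-1)) + (-1)·((-1)·(1) - 5·(-1)) = 9·(39) - (-1)·(-7) + (-1)·(4) = 340.
  So p(λ) = λ³ - 22λ² + 154λ - 340.
Step 2 — look for an integer root (rational root theorem: any rational root is an integer divisor of 340). Testing λ = 10:
  p(10) = 1000 - 2200 + 1540 - 340 = 0  ✓
  Dividing out (λ - 10): p(λ) = (λ - 10)(λ² - 12λ + 34).
Step 3 — remaining eigenvalues from the quadratic λ² - 12λ + 34 = 0:
  Δ = 12² - 4·34 = 144 - 136 = 8,  λ = (12 ± √8)/2 = (12 ± 2.8284)/2 ≈ 7.4142 or 4.5858.
  Sorted: λ_1 = 10,  λ_2 = 7.4142,  λ_3 = 4.5858  (check: sum = 22 = tr ✓).

Step 4 — unit eigenvector for λ_1 = 10: v spans the null space of (Sigma - λ_1 I), whose rows are
  r_1 = (-1, -1, -1),  r_2 = (-1, -5, 1),  r_3 = (-1, 1, -2).
  v is orthogonal to every row, so take v ∝ r_1 × r_2 = ((-1)·(1) - (-1)·(-5), (-1)·(-1) - (-1)·(1), (-1)·(-5) - (-1)·(-1)) = (-6, 2, 4).
  Rescale (divide by 2; multiply by -1 so the first nonzero entry is positive): u = (3, -1, -2).
  ||u|| = √((3)² + (-1)² + (-2)²) = √(14) ≈ 3.7417,  v_1 = u/||u|| ≈ (0.8018, -0.2673, -0.5345) (||v_1|| = 1).

λ_1 = 10,  λ_2 = 7.4142,  λ_3 = 4.5858;  v_1 ≈ (0.8018, -0.2673, -0.5345)


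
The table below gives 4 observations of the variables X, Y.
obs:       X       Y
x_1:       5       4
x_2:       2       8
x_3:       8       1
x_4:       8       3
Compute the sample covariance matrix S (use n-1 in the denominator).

Step 1 — column means:
  mean(X) = (5 + 2 + 8 + 8) / 4 = 23/4 = 5.75
  mean(Y) = (4 + 8 + 1 + 3) / 4 = 16/4 = 4

Step 2 — sample covariance S[i,j] = (1/(n-1)) · Σ_k (x_{k,i} - mean_i) · (x_{k,j} - mean_j), with n-1 = 3.
  S[X,X] = ((-0.75)·(-0.75) + (-3.75)·(-3.75) + (2.25)·(2.25) + (2.25)·(2.25)) / 3 = 24.75/3 = 8.25
  S[X,Y] = ((-0.75)·(0) + (-3.75)·(4) + (2.25)·(-3) + (2.25)·(-1)) / 3 = -24/3 = -8
  S[Y,Y] = ((0)·(0) + (4)·(4) + (-3)·(-3) + (-1)·(-1)) / 3 = 26/3 = 8.6667

S is symmetric (S[j,i] = S[i,j]). Assembling:

S = [[8.25, -8],
 [-8, 8.6667]]


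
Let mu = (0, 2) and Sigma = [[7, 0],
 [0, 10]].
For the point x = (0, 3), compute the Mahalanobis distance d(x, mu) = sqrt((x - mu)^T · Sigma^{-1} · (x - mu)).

Step 1 — centre the observation: (x - mu) = (0, 1).

Step 2 — invert Sigma. det(Sigma) = 7·10 - (0)² = 70.
  Sigma^{-1} = (1/det) · [[d, -b], [-b, a]] = [[0.1429, 0],
 [0, 0.1]].

Step 3 — form the quadratic (x - mu)^T · Sigma^{-1} · (x - mu):
  Sigma^{-1} · (x - mu) = (0, 0.1).
  (x - mu)^T · [Sigma^{-1} · (x - mu)] = (0)·(0) + (1)·(0.1) = 0.1.

Step 4 — take square root: d = √(0.1) ≈ 0.3162.

d(x, mu) = √(0.1) ≈ 0.3162


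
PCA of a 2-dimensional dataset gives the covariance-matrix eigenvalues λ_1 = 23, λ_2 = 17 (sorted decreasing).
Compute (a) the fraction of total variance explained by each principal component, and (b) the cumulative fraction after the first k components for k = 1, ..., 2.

Step 1 — total variance = trace(Sigma) = Σ λ_i = 23 + 17 = 40.

Step 2 — fraction explained by component i = λ_i / Σ λ:
  PC1: 23/40 = 0.575
  PC2: 17/40 = 0.425

Step 3 — cumulative fraction after k components = (λ_1 + ... + λ_k) / Σ λ:
  k = 1: 23/40 = 0.575
  k = 2: (23 + 17)/40 = 40/40 = 1

Summary (fraction, with percent):

explained: PC1 0.575 (57.5%), PC2 0.425 (42.5%);  cumulative: 0.575, 1


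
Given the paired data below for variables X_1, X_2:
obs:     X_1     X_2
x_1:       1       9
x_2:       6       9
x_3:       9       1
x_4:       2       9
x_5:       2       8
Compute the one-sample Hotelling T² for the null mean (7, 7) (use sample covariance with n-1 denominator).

Step 1 — sample mean vector:
  mean(X_1) = (1 + 6 + 9 + 2 + 2) / 5 = 20/5 = 4
  mean(X_2) = (9 + 9 + 1 + 9 + 8) / 5 = 36/5 = 7.2
  x̄ = (4, 7.2),  deviation x̄ - mu_0 = (4, 7.2) - (7, 7) = (-3, 0.2).

Step 2 — sample covariance matrix, S[i,j] = (1/(n-1)) · Σ_k (x_{k,i} - mean_i) · (x_{k,j} - mean_j), divisor n-1 = 4:
  S[X_1,X_1] = ((-3)·(-3) + (2)·(2) + (5)·(5) + (-2)·(-2) + (-2)·(-2)) / 4 = 46/4 = 11.5
  S[X_1,X_2] = ((-3)·(1.8) + (2)·(1.8) + (5)·(-6.2) + (-2)·(1.8) + (-2)·(0.8)) / 4 = -38/4 = -9.5
  S[X_2,X_2] = ((1.8)·(1.8) + (1.8)·(1.8) + (-6.2)·(-6.2) + (1.8)·(1.8) + (0.8)·(0.8)) / 4 = 48.8/4 = 12.2
  S = [[11.5, -9.5],
 [-9.5, 12.2]].

Step 3 — invert S. det(S) = 11.5·12.2 - (-9.5)² = 50.05.
  S^{-1} = (1/det) · [[d, -b], [-b, a]] = [[0.2438, 0.1898],
 [0.1898, 0.2298]].

Step 4 — quadratic form (x̄ - mu_0)^T · S^{-1} · (x̄ - mu_0):
  S^{-1} · (x̄ - mu_0) = (-0.6933, -0.5235),
  (x̄ - mu_0)^T · [...] = (-3)·(-0.6933) + (0.2)·(-0.5235) = 1.9752.

Step 5 — scale by n: T² = 5 · 1.9752 = 9.8761.

T² ≈ 9.8761


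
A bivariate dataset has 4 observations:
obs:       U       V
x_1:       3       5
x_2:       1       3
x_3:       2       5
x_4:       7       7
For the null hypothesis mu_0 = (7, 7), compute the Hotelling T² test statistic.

Step 1 — sample mean vector:
  mean(U) = (3 + 1 + 2 + 7) / 4 = 13/4 = 3.25
  mean(V) = (5 + 3 + 5 + 7) / 4 = 20/4 = 5
  x̄ = (3.25, 5),  deviation x̄ - mu_0 = (3.25, 5) - (7, 7) = (-3.75, -2).

Step 2 — sample covariance matrix, S[i,j] = (1/(n-1)) · Σ_k (x_{k,i} - mean_i) · (x_{k,j} - mean_j), divisor n-1 = 3:
  S[U,U] = ((-0.25)·(-0.25) + (-2.25)·(-2.25) + (-1.25)·(-1.25) + (3.75)·(3.75)) / 3 = 20.75/3 = 6.9167
  S[U,V] = ((-0.25)·(0) + (-2.25)·(-2) + (-1.25)·(0) + (3.75)·(2)) / 3 = 12/3 = 4
  S[V,V] = ((0)·(0) + (-2)·(-2) + (0)·(0) + (2)·(2)) / 3 = 8/3 = 2.6667
  S = [[6.9167, 4],
 [4, 2.6667]].

Step 3 — invert S. det(S) = 6.9167·2.6667 - (4)² = 2.4444.
  S^{-1} = (1/det) · [[d, -b], [-b, a]] = [[1.0909, -1.6364],
 [-1.6364, 2.8295]].

Step 4 — quadratic form (x̄ - mu_0)^T · S^{-1} · (x̄ - mu_0):
  S^{-1} · (x̄ - mu_0) = (-0.8182, 0.4773),
  (x̄ - mu_0)^T · [...] = (-3.75)·(-0.8182) + (-2)·(0.4773) = 2.1136.

Step 5 — scale by n: T² = 4 · 2.1136 = 8.4545.

T² ≈ 8.4545
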